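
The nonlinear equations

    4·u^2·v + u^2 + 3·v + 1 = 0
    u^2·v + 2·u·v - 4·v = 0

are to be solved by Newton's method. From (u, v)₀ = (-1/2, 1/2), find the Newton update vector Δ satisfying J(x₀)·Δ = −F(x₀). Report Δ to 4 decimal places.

At (-1/2, 1/2): F = (3.2500, -2.3750).
Jacobian J = [[8·u·v + 2·u, 4·u^2 + 3], [2·u·v + 2·v, u^2 + 2·u - 4]].
At the point, J = [[-3.0000, 4.0000], [0.5000, -4.7500]] (det J = 12.2500).
Solving J·Δ = −F gives Δ = (0.4847, -0.4490).

(0.4847, -0.4490)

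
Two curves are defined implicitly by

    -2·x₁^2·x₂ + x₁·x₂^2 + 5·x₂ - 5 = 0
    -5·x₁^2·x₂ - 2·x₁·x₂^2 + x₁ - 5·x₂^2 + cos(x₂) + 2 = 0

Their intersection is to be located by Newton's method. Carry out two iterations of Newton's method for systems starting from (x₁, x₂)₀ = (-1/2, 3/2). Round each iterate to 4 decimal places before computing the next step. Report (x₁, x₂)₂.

At (-1/2, 3/2): F = (0.6250, -9.304263).
Jacobian J = [[-4·x₁·x₂ + x₂^2, -2·x₁^2 + 2·x₁·x₂ + 5], [-10·x₁·x₂ - 2·x₂^2 + 1, -5·x₁^2 - 4·x₁·x₂ - 10·x₂ - sin(x₂)]].
At the point, J = [[5.2500, 3.0000], [4.0000, -14.247495]] (det J = -86.799349).
Solving J·Δ = −F gives Δ = (0.2190, -0.5916).
Then the next iterate is (x₁, x₂)₁ = (-0.2810, 0.9084).
Round to (-0.2810, 0.9084) and repeat: F = (-0.833335, -1.686828), J = [[1.846232, 4.331557], [1.902223, -9.246284]].
Δ = (0.5931, -0.0604), so (x₁, x₂)₂ = (0.3121, 0.8480).

(0.3121, 0.8480)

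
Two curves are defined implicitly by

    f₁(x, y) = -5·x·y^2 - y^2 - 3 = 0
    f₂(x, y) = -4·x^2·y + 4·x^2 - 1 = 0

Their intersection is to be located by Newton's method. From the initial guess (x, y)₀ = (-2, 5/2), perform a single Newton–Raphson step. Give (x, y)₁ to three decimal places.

At (-2, 5/2): F = (53.250, -25.000).
Jacobian J = [[-5·y^2, -10·x·y - 2·y], [-8·x·y + 8·x, -4·x^2]].
At the point, J = [[-31.250, 45.000], [24.000, -16.000]] (det J = -580.000).
Solving J·Δ = −F gives Δ = (0.471, -0.856).
Then the next iterate is (x, y)₁ = (-1.529, 1.644).

(-1.529, 1.644)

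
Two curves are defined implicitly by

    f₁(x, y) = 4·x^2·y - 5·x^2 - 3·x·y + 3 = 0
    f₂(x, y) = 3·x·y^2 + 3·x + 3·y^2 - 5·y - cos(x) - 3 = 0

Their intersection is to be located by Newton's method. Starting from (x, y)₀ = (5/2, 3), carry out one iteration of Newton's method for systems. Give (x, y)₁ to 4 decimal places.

(2.5797, 1.4959)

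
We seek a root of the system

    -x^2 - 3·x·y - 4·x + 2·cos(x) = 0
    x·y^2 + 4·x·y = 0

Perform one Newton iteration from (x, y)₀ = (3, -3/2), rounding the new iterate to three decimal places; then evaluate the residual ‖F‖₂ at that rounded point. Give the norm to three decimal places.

1.655

At (3, -3/2): F = (-9.47998, -11.250).
Jacobian J = [[-2·x - 3·y - 2·sin(x) - 4, -3·x], [y^2 + 4·y, 2·x·y + 4·x]].
At the point, J = [[-5.78224, -9.000], [-3.750, 3.000]] (det J = -51.09672).
Solving J·Δ = −F gives Δ = (-2.538, 0.577).
Then the next iterate is (x, y)₁ = (0.462, -0.923).
Re-evaluating at (0.462, -0.923): F = (1.00816, -1.31211), so ‖F‖₂ = 1.655.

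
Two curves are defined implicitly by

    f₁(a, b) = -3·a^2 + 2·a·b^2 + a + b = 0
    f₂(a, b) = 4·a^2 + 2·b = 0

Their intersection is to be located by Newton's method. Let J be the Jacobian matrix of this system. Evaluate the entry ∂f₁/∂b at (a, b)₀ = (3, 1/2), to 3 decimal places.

7.000

∂f₁/∂b = 4·a·b + 1.
At (3, 1/2) this is 7.000.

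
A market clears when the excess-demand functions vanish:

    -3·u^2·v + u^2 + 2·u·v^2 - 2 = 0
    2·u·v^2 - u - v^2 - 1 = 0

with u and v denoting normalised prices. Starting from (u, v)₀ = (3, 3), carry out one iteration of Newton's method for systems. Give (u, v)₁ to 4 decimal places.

At (3, 3): F = (-20.0000, 41.0000).
Jacobian J = [[-6·u·v + 2·u + 2·v^2, -3·u^2 + 4·u·v], [2·v^2 - 1, 4·u·v - 2·v]].
At the point, J = [[-30.0000, 9.0000], [17.0000, 30.0000]] (det J = -1053.0000).
Solving J·Δ = −F gives Δ = (-0.9202, -0.8452).
Then the next iterate is (u, v)₁ = (2.0798, 2.1548).

(2.0798, 2.1548)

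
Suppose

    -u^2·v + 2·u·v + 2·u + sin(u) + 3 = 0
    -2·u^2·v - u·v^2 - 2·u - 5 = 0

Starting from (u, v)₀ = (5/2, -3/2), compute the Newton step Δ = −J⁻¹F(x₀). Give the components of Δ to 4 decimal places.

At (5/2, -3/2): F = (10.473472, 3.1250).
Jacobian J = [[-2·u·v + 2·v + cos(u) + 2, -u^2 + 2·u], [-4·u·v - v^2 - 2, -2·u^2 - 2·u·v]].
At the point, J = [[5.698856, -1.2500], [10.7500, -5.0000]] (det J = -15.056782).
Solving J·Δ = −F gives Δ = (-3.2186, -6.2949).

(-3.2186, -6.2949)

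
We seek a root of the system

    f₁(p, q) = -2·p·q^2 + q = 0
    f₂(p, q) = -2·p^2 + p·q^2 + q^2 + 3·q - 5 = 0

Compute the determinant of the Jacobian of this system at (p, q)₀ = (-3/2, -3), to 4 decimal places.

147.0000

J = [[-2·q^2, -4·p·q + 1], [-4·p + q^2, 2·p·q + 2·q + 3]].
At the point, J = [[-18.0000, -17.0000], [15.0000, 6.0000]].
det J = 147.0000.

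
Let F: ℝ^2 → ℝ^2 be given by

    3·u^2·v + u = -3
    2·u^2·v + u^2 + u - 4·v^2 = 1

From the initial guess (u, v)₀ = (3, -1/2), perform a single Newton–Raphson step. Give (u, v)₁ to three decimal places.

(2.054, -0.502)

At (3, -1/2): F = (-7.500, 1.000).
Jacobian J = [[6·u·v + 1, 3·u^2], [4·u·v + 2·u + 1, 2·u^2 - 8·v]].
At the point, J = [[-8.000, 27.000], [1.000, 22.000]] (det J = -203.000).
Solving J·Δ = −F gives Δ = (-0.946, -0.002).
Then the next iterate is (u, v)₁ = (2.054, -0.502).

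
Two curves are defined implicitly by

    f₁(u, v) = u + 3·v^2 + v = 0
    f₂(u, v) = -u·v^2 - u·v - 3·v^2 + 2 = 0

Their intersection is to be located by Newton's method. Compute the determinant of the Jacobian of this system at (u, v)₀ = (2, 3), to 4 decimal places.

J = [[1, 6·v + 1], [-v^2 - v, -2·u·v - u - 6·v]].
At the point, J = [[1.0000, 19.0000], [-12.0000, -32.0000]].
det J = 196.0000.

196.0000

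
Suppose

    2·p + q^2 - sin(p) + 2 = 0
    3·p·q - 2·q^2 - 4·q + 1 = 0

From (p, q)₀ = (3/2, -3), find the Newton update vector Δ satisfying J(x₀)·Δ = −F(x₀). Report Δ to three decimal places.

(1.724, 2.722)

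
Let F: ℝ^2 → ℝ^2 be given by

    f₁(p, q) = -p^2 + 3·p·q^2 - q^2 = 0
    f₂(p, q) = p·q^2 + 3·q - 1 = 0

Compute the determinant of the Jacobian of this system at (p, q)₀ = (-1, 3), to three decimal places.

129.000

J = [[-2·p + 3·q^2, 6·p·q - 2·q], [q^2, 2·p·q + 3]].
At the point, J = [[29.000, -24.000], [9.000, -3.000]].
det J = 129.000.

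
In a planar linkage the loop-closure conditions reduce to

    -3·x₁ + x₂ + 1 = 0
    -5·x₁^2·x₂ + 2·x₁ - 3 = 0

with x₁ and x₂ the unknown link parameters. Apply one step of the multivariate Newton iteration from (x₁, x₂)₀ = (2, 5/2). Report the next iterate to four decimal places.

(1.0833, 2.2500)

At (2, 5/2): F = (-2.5000, -49.0000).
Jacobian J = [[-3, 1], [-10·x₁·x₂ + 2, -5·x₁^2]].
At the point, J = [[-3.0000, 1.0000], [-48.0000, -20.0000]] (det J = 108.0000).
Solving J·Δ = −F gives Δ = (-0.9167, -0.2500).
Then the next iterate is (x₁, x₂)₁ = (1.0833, 2.2500).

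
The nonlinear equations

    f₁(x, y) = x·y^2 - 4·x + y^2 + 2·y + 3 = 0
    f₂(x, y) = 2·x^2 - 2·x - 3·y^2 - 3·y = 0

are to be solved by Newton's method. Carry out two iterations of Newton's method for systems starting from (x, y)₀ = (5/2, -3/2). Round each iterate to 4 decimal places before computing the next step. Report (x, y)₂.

At (5/2, -3/2): F = (-2.1250, 5.2500).
Jacobian J = [[y^2 - 4, 2·x·y + 2·y + 2], [4·x - 2, -6·y - 3]].
At the point, J = [[-1.7500, -8.5000], [8.0000, 6.0000]] (det J = 57.5000).
Solving J·Δ = −F gives Δ = (-0.5543, -0.1359).
Then the next iterate is (x, y)₁ = (1.9457, -1.6359).
Round to (1.9457, -1.6359) and repeat: F = (-0.171410, 0.559291), J = [[-1.323831, -7.637741], [5.7828, 6.8154]].
Δ = (-0.0883, -0.0071), so (x, y)₂ = (1.8574, -1.6430).

(1.8574, -1.6430)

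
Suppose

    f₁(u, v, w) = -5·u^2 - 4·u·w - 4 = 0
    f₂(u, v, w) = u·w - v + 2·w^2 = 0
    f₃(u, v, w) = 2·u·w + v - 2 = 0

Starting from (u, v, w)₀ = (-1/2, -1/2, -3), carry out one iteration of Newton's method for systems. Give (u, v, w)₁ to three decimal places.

(0.024, 3.314, -1.831)

At (-1/2, -1/2, -3): F = (-11.250, 20.000, 0.500).
Jacobian J = [[-10·u - 4·w, 0, -4·u], [w, -1, u + 4·w], [2·w, 1, 2·u]].
At the point, J = [[17.000, 0.000, 2.000], [-3.000, -1.000, -12.500], [-6.000, 1.000, -1.000]] (det J = 211.500).
Solving J·Δ = −F gives Δ = (0.524, 3.814, 1.169).
Then the next iterate is (u, v, w)₁ = (0.024, 3.314, -1.831).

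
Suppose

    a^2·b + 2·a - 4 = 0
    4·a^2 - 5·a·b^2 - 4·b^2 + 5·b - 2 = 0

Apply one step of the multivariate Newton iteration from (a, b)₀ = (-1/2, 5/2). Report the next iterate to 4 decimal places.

At (-1/2, 5/2): F = (-4.3750, 2.1250).
Jacobian J = [[2·a·b + 2, a^2], [8·a - 5·b^2, -10·a·b - 8·b + 5]].
At the point, J = [[-0.5000, 0.2500], [-35.2500, -2.5000]] (det J = 10.0625).
Solving J·Δ = −F gives Δ = (-1.0342, 15.4317).
Then the next iterate is (a, b)₁ = (-1.5342, 17.9317).

(-1.5342, 17.9317)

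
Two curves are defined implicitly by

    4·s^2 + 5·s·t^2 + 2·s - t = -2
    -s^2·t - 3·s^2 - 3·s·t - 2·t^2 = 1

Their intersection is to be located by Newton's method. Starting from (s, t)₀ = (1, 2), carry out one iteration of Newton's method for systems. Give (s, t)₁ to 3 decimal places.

At (1, 2): F = (26.000, -20.000).
Jacobian J = [[8·s + 5·t^2 + 2, 10·s·t - 1], [-2·s·t - 6·s - 3·t, -s^2 - 3·s - 4·t]].
At the point, J = [[30.000, 19.000], [-16.000, -12.000]] (det J = -56.000).
Solving J·Δ = −F gives Δ = (1.214, -3.286).
Then the next iterate is (s, t)₁ = (2.214, -1.286).

(2.214, -1.286)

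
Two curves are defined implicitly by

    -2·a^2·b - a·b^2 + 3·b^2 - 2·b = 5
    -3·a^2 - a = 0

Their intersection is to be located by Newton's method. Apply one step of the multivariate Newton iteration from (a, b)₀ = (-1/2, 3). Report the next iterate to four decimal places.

(-0.3750, 1.9932)

At (-1/2, 3): F = (19.0000, -0.2500).
Jacobian J = [[-4·a·b - b^2, -2·a^2 - 2·a·b + 6·b - 2], [-6·a - 1, 0]].
At the point, J = [[-3.0000, 18.5000], [2.0000, 0.0000]] (det J = -37.0000).
Solving J·Δ = −F gives Δ = (0.1250, -1.0068).
Then the next iterate is (a, b)₁ = (-0.3750, 1.9932).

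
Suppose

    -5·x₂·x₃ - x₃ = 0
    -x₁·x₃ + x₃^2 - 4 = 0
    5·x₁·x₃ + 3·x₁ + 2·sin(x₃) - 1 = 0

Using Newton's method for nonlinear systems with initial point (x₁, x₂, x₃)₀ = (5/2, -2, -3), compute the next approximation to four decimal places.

(0.5920, -0.6783, -2.2028)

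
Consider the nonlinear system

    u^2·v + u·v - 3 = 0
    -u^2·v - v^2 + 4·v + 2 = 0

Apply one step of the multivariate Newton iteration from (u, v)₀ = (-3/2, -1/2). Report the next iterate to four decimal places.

(1.0645, 0.5806)

At (-3/2, -1/2): F = (-3.3750, 0.8750).
Jacobian J = [[2·u·v + v, u^2 + u], [-2·u·v, -u^2 - 2·v + 4]].
At the point, J = [[1.0000, 0.7500], [-1.5000, 2.7500]] (det J = 3.8750).
Solving J·Δ = −F gives Δ = (2.5645, 1.0806).
Then the next iterate is (u, v)₁ = (1.0645, 0.5806).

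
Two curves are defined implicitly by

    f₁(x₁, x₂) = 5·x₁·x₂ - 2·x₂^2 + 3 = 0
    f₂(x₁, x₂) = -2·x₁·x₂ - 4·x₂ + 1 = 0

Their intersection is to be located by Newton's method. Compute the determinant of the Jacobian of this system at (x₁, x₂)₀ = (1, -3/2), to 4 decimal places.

12.0000

J = [[5·x₂, 5·x₁ - 4·x₂], [-2·x₂, -2·x₁ - 4]].
At the point, J = [[-7.5000, 11.0000], [3.0000, -6.0000]].
det J = 12.0000.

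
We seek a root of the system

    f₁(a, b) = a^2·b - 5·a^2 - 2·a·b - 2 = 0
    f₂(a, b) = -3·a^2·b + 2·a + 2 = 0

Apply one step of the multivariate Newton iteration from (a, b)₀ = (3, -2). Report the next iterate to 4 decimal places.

At (3, -2): F = (-53.0000, 62.0000).
Jacobian J = [[2·a·b - 10·a - 2·b, a^2 - 2·a], [-6·a·b + 2, -3·a^2]].
At the point, J = [[-38.0000, 3.0000], [38.0000, -27.0000]] (det J = 912.0000).
Solving J·Δ = −F gives Δ = (-1.3651, 0.3750).
Then the next iterate is (a, b)₁ = (1.6349, -1.6250).

(1.6349, -1.6250)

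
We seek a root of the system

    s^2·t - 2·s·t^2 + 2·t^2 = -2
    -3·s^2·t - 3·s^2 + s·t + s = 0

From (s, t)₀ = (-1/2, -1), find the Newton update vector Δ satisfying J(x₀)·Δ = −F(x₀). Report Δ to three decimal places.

At (-1/2, -1): F = (4.750, 0.000).
Jacobian J = [[2·s·t - 2·t^2, s^2 - 4·s·t + 4·t], [-6·s·t - 6·s + t + 1, -3·s^2 + s]].
At the point, J = [[-1.000, -5.750], [0.000, -1.250]] (det J = 1.250).
Solving J·Δ = −F gives Δ = (4.750, 0.000).

(4.750, 0.000)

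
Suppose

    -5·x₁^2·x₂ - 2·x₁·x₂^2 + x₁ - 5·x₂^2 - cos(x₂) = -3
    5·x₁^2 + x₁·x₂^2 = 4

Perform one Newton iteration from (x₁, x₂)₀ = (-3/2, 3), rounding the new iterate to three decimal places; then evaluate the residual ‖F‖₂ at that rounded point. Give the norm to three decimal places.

At (-3/2, 3): F = (-49.26001, -6.250).
Jacobian J = [[-10·x₁·x₂ - 2·x₂^2 + 1, -5·x₁^2 - 4·x₁·x₂ - 10·x₂ + sin(x₂)], [10·x₁ + x₂^2, 2·x₁·x₂]].
At the point, J = [[28.000, -23.10888], [-6.000, -9.000]] (det J = -390.65328).
Solving J·Δ = −F gives Δ = (0.765, -1.205).
Then the next iterate is (x₁, x₂)₁ = (-0.735, 1.795).
Re-evaluating at (-0.735, 1.795): F = (-13.73494, -3.66706), so ‖F‖₂ = 14.216.

14.216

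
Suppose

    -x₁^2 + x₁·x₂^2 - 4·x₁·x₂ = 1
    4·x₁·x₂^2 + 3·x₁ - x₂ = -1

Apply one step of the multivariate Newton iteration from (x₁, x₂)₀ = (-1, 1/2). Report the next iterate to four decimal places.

(-0.1132, 0.5094)

At (-1, 1/2): F = (-0.2500, -3.5000).
Jacobian J = [[-2·x₁ + x₂^2 - 4·x₂, 2·x₁·x₂ - 4·x₁], [4·x₂^2 + 3, 8·x₁·x₂ - 1]].
At the point, J = [[0.2500, 3.0000], [4.0000, -5.0000]] (det J = -13.2500).
Solving J·Δ = −F gives Δ = (0.8868, 0.0094).
Then the next iterate is (x₁, x₂)₁ = (-0.1132, 0.5094).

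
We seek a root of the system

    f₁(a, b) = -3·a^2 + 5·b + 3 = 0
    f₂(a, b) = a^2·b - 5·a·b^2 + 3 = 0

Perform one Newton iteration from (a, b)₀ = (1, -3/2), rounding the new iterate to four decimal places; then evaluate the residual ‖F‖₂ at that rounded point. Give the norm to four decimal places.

105.8706

At (1, -3/2): F = (-7.5000, -9.7500).
Jacobian J = [[-6·a, 5], [2·a·b - 5·b^2, a^2 - 10·a·b]].
At the point, J = [[-6.0000, 5.0000], [-14.2500, 16.0000]] (det J = -24.7500).
Solving J·Δ = −F gives Δ = (-2.8788, -1.9545).
Then the next iterate is (a, b)₁ = (-1.8788, -3.4545).
Re-evaluating at (-1.8788, -3.4545): F = (-24.862168, 102.909956), so ‖F‖₂ = 105.8706.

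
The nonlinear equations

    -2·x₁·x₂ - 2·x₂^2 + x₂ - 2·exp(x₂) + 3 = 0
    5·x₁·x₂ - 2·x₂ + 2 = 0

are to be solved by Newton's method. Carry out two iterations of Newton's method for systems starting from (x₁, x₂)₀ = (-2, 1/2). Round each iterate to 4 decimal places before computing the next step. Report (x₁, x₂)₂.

(-0.3694, 0.5198)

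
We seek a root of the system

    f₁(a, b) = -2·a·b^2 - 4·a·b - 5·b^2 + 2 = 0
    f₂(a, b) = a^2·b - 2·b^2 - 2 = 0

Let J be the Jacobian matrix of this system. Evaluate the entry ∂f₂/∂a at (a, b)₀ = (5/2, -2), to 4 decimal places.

-10.0000

∂f₂/∂a = 2·a·b.
At (5/2, -2) this is -10.0000.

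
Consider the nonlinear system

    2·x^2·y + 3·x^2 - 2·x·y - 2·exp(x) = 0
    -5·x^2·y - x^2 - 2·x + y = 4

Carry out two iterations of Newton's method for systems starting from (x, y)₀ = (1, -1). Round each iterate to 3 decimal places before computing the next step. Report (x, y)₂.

At (1, -1): F = (-2.43656, -3.000).
Jacobian J = [[4·x·y + 6·x - 2·y - 2·exp(x), 2·x^2 - 2·x], [-10·x·y - 2·x - 2, -5·x^2 + 1]].
At the point, J = [[-1.43656, 0.000], [6.000, -4.000]] (det J = 5.74625).
Solving J·Δ = −F gives Δ = (-1.696, -3.294).
Then the next iterate is (x, y)₁ = (-0.696, -4.294).
Round to (-0.696, -4.294) and repeat: F = (-9.68132, 3.01400), J = [[15.36934, 2.36083], [-30.49424, -1.42208]].
Δ = (-0.133, 4.965), so (x, y)₂ = (-0.829, 0.671).

(-0.829, 0.671)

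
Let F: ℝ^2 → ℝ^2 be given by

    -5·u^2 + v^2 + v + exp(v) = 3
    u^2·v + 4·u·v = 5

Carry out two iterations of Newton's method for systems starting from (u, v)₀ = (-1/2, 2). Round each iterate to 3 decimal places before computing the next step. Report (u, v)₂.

(0.899, 1.376)

At (-1/2, 2): F = (9.13906, -8.500).
Jacobian J = [[-10·u, 2·v + exp(v) + 1], [2·u·v + 4·v, u^2 + 4·u]].
At the point, J = [[5.000, 12.38906], [6.000, -1.750]] (det J = -83.08434).
Solving J·Δ = −F gives Δ = (1.075, -1.172).
Then the next iterate is (u, v)₁ = (0.575, 0.828).
Round to (0.575, 0.828) and repeat: F = (-0.85080, -2.82184), J = [[-5.750, 4.94474], [4.26420, 2.63062]].
Δ = (0.324, 0.548), so (u, v)₂ = (0.899, 1.376).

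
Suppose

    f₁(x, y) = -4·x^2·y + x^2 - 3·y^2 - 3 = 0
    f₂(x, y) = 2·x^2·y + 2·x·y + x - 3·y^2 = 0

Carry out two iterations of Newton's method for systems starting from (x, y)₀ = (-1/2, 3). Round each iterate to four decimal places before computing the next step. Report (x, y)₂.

(-3.8184, -0.4165)

At (-1/2, 3): F = (-32.7500, -29.0000).
Jacobian J = [[-8·x·y + 2·x, -4·x^2 - 6·y], [4·x·y + 2·y + 1, 2·x^2 + 2·x - 6·y]].
At the point, J = [[11.0000, -19.0000], [1.0000, -18.5000]] (det J = -184.5000).
Solving J·Δ = −F gives Δ = (0.2974, -1.5515).
Then the next iterate is (x, y)₁ = (-0.2026, 1.4485).
Round to (-0.2026, 1.4485) and repeat: F = (-9.491235, -6.965076), J = [[1.942529, -8.855187], [2.723136, -9.014106]].
Δ = (-3.6158, -1.8650), so (x, y)₂ = (-3.8184, -0.4165).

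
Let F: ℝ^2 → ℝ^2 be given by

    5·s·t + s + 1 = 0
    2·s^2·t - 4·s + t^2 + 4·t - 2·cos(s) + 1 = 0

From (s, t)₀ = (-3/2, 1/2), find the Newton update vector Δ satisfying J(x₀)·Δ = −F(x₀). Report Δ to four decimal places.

(1.3099, 0.0446)

At (-3/2, 1/2): F = (-4.2500, 11.358526).
Jacobian J = [[5·t + 1, 5·s], [4·s·t + 2·sin(s) - 4, 2·s^2 + 2·t + 4]].
At the point, J = [[3.5000, -7.5000], [-8.994990, 9.5000]] (det J = -34.212425).
Solving J·Δ = −F gives Δ = (1.3099, 0.0446).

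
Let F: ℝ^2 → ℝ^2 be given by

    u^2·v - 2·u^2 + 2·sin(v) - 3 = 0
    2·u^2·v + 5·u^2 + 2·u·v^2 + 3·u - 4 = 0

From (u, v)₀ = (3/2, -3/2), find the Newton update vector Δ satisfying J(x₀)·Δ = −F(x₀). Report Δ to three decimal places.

(-1.992, -3.366)

At (3/2, -3/2): F = (-12.86999, 11.750).
Jacobian J = [[2·u·v - 4·u, u^2 + 2·cos(v)], [4·u·v + 10·u + 2·v^2 + 3, 2·u^2 + 4·u·v]].
At the point, J = [[-10.500, 2.39147], [13.500, -4.500]] (det J = 14.96510).
Solving J·Δ = −F gives Δ = (-1.992, -3.366).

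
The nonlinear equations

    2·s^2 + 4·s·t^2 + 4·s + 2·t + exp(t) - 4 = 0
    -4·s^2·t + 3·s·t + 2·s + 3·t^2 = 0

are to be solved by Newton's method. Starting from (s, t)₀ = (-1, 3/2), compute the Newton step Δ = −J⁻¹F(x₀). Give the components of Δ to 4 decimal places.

(0.3894, -0.7273)

At (-1, 3/2): F = (-7.518311, -5.7500).
Jacobian J = [[4·s + 4·t^2 + 4, 8·s·t + exp(t) + 2], [-8·s·t + 3·t + 2, -4·s^2 + 3·s + 6·t]].
At the point, J = [[9.0000, -5.518311], [18.5000, 2.0000]] (det J = 120.088752).
Solving J·Δ = −F gives Δ = (0.3894, -0.7273).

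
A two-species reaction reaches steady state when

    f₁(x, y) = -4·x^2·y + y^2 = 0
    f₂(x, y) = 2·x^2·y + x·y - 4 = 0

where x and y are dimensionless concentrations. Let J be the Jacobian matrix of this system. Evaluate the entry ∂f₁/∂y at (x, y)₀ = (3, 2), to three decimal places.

∂f₁/∂y = -4·x^2 + 2·y.
At (3, 2) this is -32.000.

-32.000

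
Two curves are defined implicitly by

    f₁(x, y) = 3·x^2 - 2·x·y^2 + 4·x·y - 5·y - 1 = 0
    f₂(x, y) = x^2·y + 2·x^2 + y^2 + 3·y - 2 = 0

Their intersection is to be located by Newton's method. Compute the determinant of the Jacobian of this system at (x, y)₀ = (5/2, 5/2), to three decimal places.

628.125

J = [[6·x - 2·y^2 + 4·y, -4·x·y + 4·x - 5], [2·x·y + 4·x, x^2 + 2·y + 3]].
At the point, J = [[12.500, -20.000], [22.500, 14.250]].
det J = 628.125.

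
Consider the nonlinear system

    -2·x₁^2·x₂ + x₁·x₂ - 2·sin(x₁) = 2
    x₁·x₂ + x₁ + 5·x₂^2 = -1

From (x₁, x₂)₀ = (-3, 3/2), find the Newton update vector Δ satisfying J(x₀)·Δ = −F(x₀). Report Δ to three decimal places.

At (-3, 3/2): F = (-33.21776, 4.750).
Jacobian J = [[-4·x₁·x₂ + x₂ - 2·cos(x₁), -2·x₁^2 + x₁], [x₂ + 1, x₁ + 10·x₂]].
At the point, J = [[21.47998, -21.000], [2.500, 12.000]] (det J = 310.25982).
Solving J·Δ = −F gives Δ = (0.963, -0.597).

(0.963, -0.597)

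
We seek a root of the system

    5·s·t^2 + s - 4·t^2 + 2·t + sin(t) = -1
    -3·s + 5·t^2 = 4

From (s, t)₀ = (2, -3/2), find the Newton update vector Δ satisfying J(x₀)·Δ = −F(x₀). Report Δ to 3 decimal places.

At (2, -3/2): F = (12.50251, 1.250).
Jacobian J = [[5·t^2 + 1, 10·s·t - 8·t + cos(t) + 2], [-3, 10·t]].
At the point, J = [[12.250, -15.92926], [-3.000, -15.000]] (det J = -231.53779).
Solving J·Δ = −F gives Δ = (-0.724, 0.228).

(-0.724, 0.228)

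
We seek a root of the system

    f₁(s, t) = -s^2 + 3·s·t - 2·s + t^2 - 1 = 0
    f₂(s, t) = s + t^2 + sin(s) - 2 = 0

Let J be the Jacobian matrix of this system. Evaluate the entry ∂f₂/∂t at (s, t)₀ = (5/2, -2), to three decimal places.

-4.000

∂f₂/∂t = 2·t.
At (5/2, -2) this is -4.000.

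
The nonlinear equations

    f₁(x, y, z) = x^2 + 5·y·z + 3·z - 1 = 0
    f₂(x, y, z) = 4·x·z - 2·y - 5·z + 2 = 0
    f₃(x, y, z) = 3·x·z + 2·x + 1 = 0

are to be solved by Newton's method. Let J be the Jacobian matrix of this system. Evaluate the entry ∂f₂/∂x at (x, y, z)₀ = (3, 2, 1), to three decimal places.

∂f₂/∂x = 4·z.
At (3, 2, 1) this is 4.000.

4.000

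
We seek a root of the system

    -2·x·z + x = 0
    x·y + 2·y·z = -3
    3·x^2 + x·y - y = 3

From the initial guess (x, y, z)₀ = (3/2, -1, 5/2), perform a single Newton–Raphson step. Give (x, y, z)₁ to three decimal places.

At (3/2, -1, 5/2): F = (-6.000, -3.500, 3.250).
Jacobian J = [[-2·z + 1, 0, -2·x], [y, x + 2·z, 2·y], [6·x + y, x - 1, 0]].
At the point, J = [[-4.000, 0.000, -3.000], [-1.000, 6.500, -2.000], [8.000, 0.500, 0.000]] (det J = 153.500).
Solving J·Δ = −F gives Δ = (-0.408, 0.028, -1.456).
Then the next iterate is (x, y, z)₁ = (1.092, -0.972, 1.044).

(1.092, -0.972, 1.044)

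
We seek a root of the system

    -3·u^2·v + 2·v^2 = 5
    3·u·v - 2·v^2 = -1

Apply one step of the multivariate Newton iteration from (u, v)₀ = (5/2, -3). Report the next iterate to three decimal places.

(2.274, -1.079)

At (5/2, -3): F = (69.250, -39.500).
Jacobian J = [[-6·u·v, -3·u^2 + 4·v], [3·v, 3·u - 4·v]].
At the point, J = [[45.000, -30.750], [-9.000, 19.500]] (det J = 600.750).
Solving J·Δ = −F gives Δ = (-0.226, 1.921).
Then the next iterate is (u, v)₁ = (2.274, -1.079).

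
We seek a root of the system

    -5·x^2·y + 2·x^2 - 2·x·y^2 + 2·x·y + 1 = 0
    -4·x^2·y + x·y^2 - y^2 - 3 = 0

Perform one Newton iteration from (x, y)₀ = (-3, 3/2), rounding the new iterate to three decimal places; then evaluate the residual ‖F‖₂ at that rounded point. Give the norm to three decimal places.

27.505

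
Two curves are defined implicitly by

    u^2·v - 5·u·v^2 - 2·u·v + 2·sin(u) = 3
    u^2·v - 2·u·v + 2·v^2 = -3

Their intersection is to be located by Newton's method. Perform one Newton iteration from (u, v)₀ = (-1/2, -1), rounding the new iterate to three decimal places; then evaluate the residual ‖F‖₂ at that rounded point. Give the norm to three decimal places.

12.095

At (-1/2, -1): F = (-2.70885, 3.750).
Jacobian J = [[2·u·v - 5·v^2 - 2·v + 2·cos(u), u^2 - 10·u·v - 2·u], [2·u·v - 2·v, u^2 - 2·u + 4·v]].
At the point, J = [[-0.24483, -3.750], [3.000, -2.750]] (det J = 11.92330).
Solving J·Δ = −F gives Δ = (-1.804, -0.605).
Then the next iterate is (u, v)₁ = (-2.304, -1.605).
Re-evaluating at (-2.304, -1.605): F = (9.27389, -7.76380), so ‖F‖₂ = 12.095.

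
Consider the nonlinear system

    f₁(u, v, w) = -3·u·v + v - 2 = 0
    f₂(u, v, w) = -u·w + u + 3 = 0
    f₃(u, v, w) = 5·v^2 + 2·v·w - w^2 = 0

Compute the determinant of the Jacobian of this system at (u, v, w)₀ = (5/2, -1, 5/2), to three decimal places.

30.750

J = [[-3·v, -3·u + 1, 0], [-w + 1, 0, -u], [0, 10·v + 2·w, 2·v - 2·w]].
At the point, J = [[3.000, -6.500, 0.000], [-1.500, 0.000, -2.500], [0.000, -5.000, -7.000]].
det J = 30.750.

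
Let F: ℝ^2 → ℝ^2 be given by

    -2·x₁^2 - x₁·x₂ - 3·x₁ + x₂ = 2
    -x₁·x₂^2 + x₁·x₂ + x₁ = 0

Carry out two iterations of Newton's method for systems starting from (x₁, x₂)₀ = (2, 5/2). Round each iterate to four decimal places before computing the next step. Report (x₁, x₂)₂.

(0.1364, 2.1644)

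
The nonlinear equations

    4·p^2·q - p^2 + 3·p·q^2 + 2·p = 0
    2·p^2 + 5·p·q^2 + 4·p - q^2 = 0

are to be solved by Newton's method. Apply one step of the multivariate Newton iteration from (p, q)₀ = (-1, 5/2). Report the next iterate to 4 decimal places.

(-0.6861, 1.5103)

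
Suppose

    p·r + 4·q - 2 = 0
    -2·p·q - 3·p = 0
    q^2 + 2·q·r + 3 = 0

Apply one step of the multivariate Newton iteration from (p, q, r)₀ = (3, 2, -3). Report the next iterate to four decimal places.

At (3, 2, -3): F = (-3.0000, -21.0000, -5.0000).
Jacobian J = [[r, 4, p], [-2·q - 3, -2·p, 0], [0, 2·q + 2·r, 2·q]].
At the point, J = [[-3.0000, 4.0000, 3.0000], [-7.0000, -6.0000, 0.0000], [0.0000, -2.0000, 4.0000]] (det J = 226.0000).
Solving J·Δ = −F gives Δ = (-1.9646, -1.2080, 0.6460).
Then the next iterate is (p, q, r)₁ = (1.0354, 0.7920, -2.3540).

(1.0354, 0.7920, -2.3540)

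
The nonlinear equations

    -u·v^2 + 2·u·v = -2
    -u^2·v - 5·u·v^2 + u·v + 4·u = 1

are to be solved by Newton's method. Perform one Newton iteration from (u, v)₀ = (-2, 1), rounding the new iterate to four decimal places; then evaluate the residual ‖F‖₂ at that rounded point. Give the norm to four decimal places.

At (-2, 1): F = (0.0000, -5.0000).
Jacobian J = [[-v^2 + 2·v, -2·u·v + 2·u], [-2·u·v - 5·v^2 + v + 4, -u^2 - 10·u·v + u]].
At the point, J = [[1.0000, 0.0000], [4.0000, 14.0000]] (det J = 14.0000).
Solving J·Δ = −F gives Δ = (0.0000, 0.3571).
Then the next iterate is (u, v)₁ = (-2.0000, 1.3571).
Re-evaluating at (-2.0000, 1.3571): F = (0.255041, 1.274604), so ‖F‖₂ = 1.2999.

1.2999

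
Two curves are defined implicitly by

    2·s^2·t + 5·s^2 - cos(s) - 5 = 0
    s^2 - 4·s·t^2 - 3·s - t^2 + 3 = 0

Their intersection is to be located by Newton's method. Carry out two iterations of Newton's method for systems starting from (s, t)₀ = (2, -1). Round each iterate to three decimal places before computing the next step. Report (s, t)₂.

(1.148, -0.468)

At (2, -1): F = (7.41615, -8.000).
Jacobian J = [[4·s·t + 10·s + sin(s), 2·s^2], [2·s - 4·t^2 - 3, -8·s·t - 2·t]].
At the point, J = [[12.90930, 8.000], [-3.000, 18.000]] (det J = 256.36735).
Solving J·Δ = −F gives Δ = (-0.770, 0.316).
Then the next iterate is (s, t)₁ = (1.230, -0.684).
Round to (1.230, -0.684) and repeat: F = (0.16062, -1.94681), J = [[9.87721, 3.02580], [-2.41142, 8.09856]].
Δ = (-0.082, 0.216), so (s, t)₂ = (1.148, -0.468).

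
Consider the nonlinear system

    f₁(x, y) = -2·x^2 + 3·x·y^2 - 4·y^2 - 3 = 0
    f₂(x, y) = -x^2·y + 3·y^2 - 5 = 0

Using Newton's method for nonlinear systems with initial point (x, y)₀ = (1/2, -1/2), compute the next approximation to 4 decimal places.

At (1/2, -1/2): F = (-4.1250, -4.1250).
Jacobian J = [[-4·x + 3·y^2, 6·x·y - 8·y], [-2·x·y, -x^2 + 6·y]].
At the point, J = [[-1.2500, 2.5000], [0.5000, -3.2500]] (det J = 2.8125).
Solving J·Δ = −F gives Δ = (-8.4333, -2.5667).
Then the next iterate is (x, y)₁ = (-7.9333, -3.0667).

(-7.9333, -3.0667)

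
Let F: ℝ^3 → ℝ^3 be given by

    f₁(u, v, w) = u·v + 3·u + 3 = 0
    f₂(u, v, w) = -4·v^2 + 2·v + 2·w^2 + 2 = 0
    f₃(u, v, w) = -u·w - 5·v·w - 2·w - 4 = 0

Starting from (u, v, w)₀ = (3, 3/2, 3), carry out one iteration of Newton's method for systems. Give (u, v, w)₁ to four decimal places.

(-0.2135, 0.8203, 1.2669)

At (3, 3/2, 3): F = (16.5000, 14.0000, -41.5000).
Jacobian J = [[v + 3, u, 0], [0, -8·v + 2, 4·w], [-w, -5·w, -u - 5·v - 2]].
At the point, J = [[4.5000, 3.0000, 0.0000], [0.0000, -10.0000, 12.0000], [-3.0000, -15.0000, -12.5000]] (det J = 1264.5000).
Solving J·Δ = −F gives Δ = (-3.2135, -0.6797, -1.7331).
Then the next iterate is (u, v, w)₁ = (-0.2135, 0.8203, 1.2669).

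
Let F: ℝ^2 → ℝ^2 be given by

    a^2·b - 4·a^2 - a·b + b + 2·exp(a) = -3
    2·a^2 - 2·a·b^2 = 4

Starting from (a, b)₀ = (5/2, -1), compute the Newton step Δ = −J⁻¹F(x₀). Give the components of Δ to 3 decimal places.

(-1.178, 0.593)

At (5/2, -1): F = (-2.38501, 3.500).
Jacobian J = [[2·a·b - 8·a - b + 2·exp(a), a^2 - a + 1], [4·a - 2·b^2, -4·a·b]].
At the point, J = [[0.36499, 4.750], [8.000, 10.000]] (det J = -34.35012).
Solving J·Δ = −F gives Δ = (-1.178, 0.593).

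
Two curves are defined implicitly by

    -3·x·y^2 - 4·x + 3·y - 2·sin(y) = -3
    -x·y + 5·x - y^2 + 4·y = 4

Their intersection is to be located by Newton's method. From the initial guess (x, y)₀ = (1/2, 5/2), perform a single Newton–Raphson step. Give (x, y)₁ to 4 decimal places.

(0.3548, 2.9247)

At (1/2, 5/2): F = (-2.071944, 1.0000).
Jacobian J = [[-3·y^2 - 4, -6·x·y - 2·cos(y) + 3], [-y + 5, -x - 2·y + 4]].
At the point, J = [[-22.7500, -2.897713], [2.5000, -1.5000]] (det J = 41.369282).
Solving J·Δ = −F gives Δ = (-0.1452, 0.4247).
Then the next iterate is (x, y)₁ = (0.3548, 2.9247).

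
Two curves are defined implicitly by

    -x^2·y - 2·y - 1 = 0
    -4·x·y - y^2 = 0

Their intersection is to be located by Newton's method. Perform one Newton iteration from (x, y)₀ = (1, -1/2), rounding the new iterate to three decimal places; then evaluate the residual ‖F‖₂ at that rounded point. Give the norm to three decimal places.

1.422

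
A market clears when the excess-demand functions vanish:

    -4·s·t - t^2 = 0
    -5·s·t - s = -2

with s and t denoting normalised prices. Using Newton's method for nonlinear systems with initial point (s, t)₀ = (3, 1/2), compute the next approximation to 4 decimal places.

(1.9194, 0.1855)

At (3, 1/2): F = (-6.2500, -8.5000).
Jacobian J = [[-4·t, -4·s - 2·t], [-5·t - 1, -5·s]].
At the point, J = [[-2.0000, -13.0000], [-3.5000, -15.0000]] (det J = -15.5000).
Solving J·Δ = −F gives Δ = (-1.0806, -0.3145).
Then the next iterate is (s, t)₁ = (1.9194, 0.1855).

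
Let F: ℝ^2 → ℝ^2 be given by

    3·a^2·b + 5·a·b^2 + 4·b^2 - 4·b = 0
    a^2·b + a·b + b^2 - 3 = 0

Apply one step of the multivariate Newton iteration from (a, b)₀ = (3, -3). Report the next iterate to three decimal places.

At (3, -3): F = (102.000, -30.000).
Jacobian J = [[6·a·b + 5·b^2, 3·a^2 + 10·a·b + 8·b - 4], [2·a·b + b, a^2 + a + 2·b]].
At the point, J = [[-9.000, -91.000], [-21.000, 6.000]] (det J = -1965.000).
Solving J·Δ = −F gives Δ = (-1.078, 1.227).
Then the next iterate is (a, b)₁ = (1.922, -1.773).

(1.922, -1.773)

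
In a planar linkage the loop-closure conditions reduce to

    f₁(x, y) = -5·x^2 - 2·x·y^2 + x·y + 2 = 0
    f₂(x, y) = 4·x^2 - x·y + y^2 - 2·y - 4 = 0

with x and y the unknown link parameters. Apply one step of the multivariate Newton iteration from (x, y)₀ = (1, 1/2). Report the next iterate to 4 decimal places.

(0.8273, -0.7727)

At (1, 1/2): F = (-3.0000, -1.2500).
Jacobian J = [[-10·x - 2·y^2 + y, -4·x·y + x], [8·x - y, -x + 2·y - 2]].
At the point, J = [[-10.0000, -1.0000], [7.5000, -2.0000]] (det J = 27.5000).
Solving J·Δ = −F gives Δ = (-0.1727, -1.2727).
Then the next iterate is (x, y)₁ = (0.8273, -0.7727).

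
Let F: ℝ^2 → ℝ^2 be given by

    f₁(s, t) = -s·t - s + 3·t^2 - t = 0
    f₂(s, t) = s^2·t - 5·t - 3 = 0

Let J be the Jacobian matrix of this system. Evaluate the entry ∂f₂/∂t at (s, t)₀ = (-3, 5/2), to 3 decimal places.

∂f₂/∂t = s^2 - 5.
At (-3, 5/2) this is 4.000.

4.000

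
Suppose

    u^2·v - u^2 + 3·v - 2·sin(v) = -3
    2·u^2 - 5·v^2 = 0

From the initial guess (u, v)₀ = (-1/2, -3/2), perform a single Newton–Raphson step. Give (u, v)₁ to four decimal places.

(-1.2198, -0.8793)

At (-1/2, -3/2): F = (-0.130010, -10.7500).
Jacobian J = [[2·u·v - 2·u, u^2 - 2·cos(v) + 3], [4·u, -10·v]].
At the point, J = [[2.5000, 3.108526], [-2.0000, 15.0000]] (det J = 43.717051).
Solving J·Δ = −F gives Δ = (-0.7198, 0.6207).
Then the next iterate is (u, v)₁ = (-1.2198, -0.8793).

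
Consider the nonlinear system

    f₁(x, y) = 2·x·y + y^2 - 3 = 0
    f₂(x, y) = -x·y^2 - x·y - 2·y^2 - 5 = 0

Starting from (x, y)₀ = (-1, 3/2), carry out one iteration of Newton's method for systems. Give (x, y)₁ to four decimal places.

(4.8889, -12.4167)

At (-1, 3/2): F = (-3.7500, -5.7500).
Jacobian J = [[2·y, 2·x + 2·y], [-y^2 - y, -2·x·y - x - 4·y]].
At the point, J = [[3.0000, 1.0000], [-3.7500, -2.0000]] (det J = -2.2500).
Solving J·Δ = −F gives Δ = (5.8889, -13.9167).
Then the next iterate is (x, y)₁ = (4.8889, -12.4167).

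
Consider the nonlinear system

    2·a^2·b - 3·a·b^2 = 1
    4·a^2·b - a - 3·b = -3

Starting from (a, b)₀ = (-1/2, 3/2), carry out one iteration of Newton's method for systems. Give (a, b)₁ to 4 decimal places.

(-0.3394, 1.1881)

At (-1/2, 3/2): F = (3.1250, 0.5000).
Jacobian J = [[4·a·b - 3·b^2, 2·a^2 - 6·a·b], [8·a·b - 1, 4·a^2 - 3]].
At the point, J = [[-9.7500, 5.0000], [-7.0000, -2.0000]] (det J = 54.5000).
Solving J·Δ = −F gives Δ = (0.1606, -0.3119).
Then the next iterate is (a, b)₁ = (-0.3394, 1.1881).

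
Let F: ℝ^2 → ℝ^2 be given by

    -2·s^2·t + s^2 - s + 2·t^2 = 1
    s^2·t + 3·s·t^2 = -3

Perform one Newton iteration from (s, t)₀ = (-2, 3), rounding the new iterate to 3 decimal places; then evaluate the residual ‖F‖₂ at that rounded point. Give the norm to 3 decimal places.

10.224

At (-2, 3): F = (-1.000, -39.000).
Jacobian J = [[-4·s·t + 2·s - 1, -2·s^2 + 4·t], [2·s·t + 3·t^2, s^2 + 6·s·t]].
At the point, J = [[19.000, 4.000], [15.000, -32.000]] (det J = -668.000).
Solving J·Δ = −F gives Δ = (0.281, -1.087).
Then the next iterate is (s, t)₁ = (-1.719, 1.913).
Re-evaluating at (-1.719, 1.913): F = (-0.31258, -10.21956), so ‖F‖₂ = 10.224.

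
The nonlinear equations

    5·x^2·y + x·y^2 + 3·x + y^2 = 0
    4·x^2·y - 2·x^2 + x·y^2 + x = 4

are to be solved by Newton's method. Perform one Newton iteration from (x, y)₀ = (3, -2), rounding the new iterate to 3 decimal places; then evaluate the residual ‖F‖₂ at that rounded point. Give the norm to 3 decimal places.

At (3, -2): F = (-65.000, -79.000).
Jacobian J = [[10·x·y + y^2 + 3, 5·x^2 + 2·x·y + 2·y], [8·x·y - 4·x + y^2 + 1, 4·x^2 + 2·x·y]].
At the point, J = [[-53.000, 29.000], [-55.000, 24.000]] (det J = 323.000).
Solving J·Δ = −F gives Δ = (-2.263, -1.895).
Then the next iterate is (x, y)₁ = (0.737, -3.895).
Re-evaluating at (0.737, -3.895): F = (17.98485, -1.63087), so ‖F‖₂ = 18.059.

18.059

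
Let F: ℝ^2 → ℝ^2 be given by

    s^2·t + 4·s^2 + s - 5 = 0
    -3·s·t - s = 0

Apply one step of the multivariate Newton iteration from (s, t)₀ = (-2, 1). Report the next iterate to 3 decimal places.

At (-2, 1): F = (13.000, 8.000).
Jacobian J = [[2·s·t + 8·s + 1, s^2], [-3·t - 1, -3·s]].
At the point, J = [[-19.000, 4.000], [-4.000, 6.000]] (det J = -98.000).
Solving J·Δ = −F gives Δ = (0.469, -1.020).
Then the next iterate is (s, t)₁ = (-1.531, -0.020).

(-1.531, -0.020)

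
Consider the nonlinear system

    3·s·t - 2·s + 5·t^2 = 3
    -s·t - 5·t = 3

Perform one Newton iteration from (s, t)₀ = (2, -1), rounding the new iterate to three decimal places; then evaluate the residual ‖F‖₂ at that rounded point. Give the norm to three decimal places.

At (2, -1): F = (-8.000, 4.000).
Jacobian J = [[3·t - 2, 3·s + 10·t], [-t, -s - 5]].
At the point, J = [[-5.000, -4.000], [1.000, -7.000]] (det J = 39.000).
Solving J·Δ = −F gives Δ = (-1.846, 0.308).
Then the next iterate is (s, t)₁ = (0.154, -0.692).
Re-evaluating at (0.154, -0.692): F = (-1.23338, 0.56657), so ‖F‖₂ = 1.357.

1.357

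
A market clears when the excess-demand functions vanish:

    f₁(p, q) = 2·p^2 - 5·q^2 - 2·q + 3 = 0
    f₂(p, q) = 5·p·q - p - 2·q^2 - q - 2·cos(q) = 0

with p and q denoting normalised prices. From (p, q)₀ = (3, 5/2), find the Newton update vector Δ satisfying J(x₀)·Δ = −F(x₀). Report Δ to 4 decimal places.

At (3, 5/2): F = (-15.2500, 21.102287).
Jacobian J = [[4·p, -10·q - 2], [5·q - 1, 5·p - 4·q + 2·sin(q) - 1]].
At the point, J = [[12.0000, -27.0000], [11.5000, 5.196944]] (det J = 372.863331).
Solving J·Δ = −F gives Δ = (-1.3155, -1.1495).

(-1.3155, -1.1495)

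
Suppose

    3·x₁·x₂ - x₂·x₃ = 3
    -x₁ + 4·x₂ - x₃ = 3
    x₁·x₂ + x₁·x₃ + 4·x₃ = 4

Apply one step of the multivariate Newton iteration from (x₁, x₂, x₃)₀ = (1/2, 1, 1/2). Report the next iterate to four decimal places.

(1.1269, 1.1692, 0.5500)

At (1/2, 1, 1/2): F = (-2.0000, 0.0000, -1.2500).
Jacobian J = [[3·x₂, 3·x₁ - x₃, -x₂], [-1, 4, -1], [x₂ + x₃, x₁, x₁ + 4]].
At the point, J = [[3.0000, 1.0000, -1.0000], [-1.0000, 4.0000, -1.0000], [1.5000, 0.5000, 4.5000]] (det J = 65.0000).
Solving J·Δ = −F gives Δ = (0.6269, 0.1692, 0.0500).
Then the next iterate is (x₁, x₂, x₃)₁ = (1.1269, 1.1692, 0.5500).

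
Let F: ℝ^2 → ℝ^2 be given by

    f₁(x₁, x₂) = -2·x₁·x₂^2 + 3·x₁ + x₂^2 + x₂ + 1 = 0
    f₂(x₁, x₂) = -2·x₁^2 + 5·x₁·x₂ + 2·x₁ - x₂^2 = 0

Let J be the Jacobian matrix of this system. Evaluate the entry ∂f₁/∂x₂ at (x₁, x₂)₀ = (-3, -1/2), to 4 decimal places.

-6.0000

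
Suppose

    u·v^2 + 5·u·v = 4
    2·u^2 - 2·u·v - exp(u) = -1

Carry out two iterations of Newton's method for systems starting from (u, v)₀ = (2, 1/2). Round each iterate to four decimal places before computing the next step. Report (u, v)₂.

At (2, 1/2): F = (1.5000, -0.389056).
Jacobian J = [[v^2 + 5·v, 2·u·v + 5·u], [4·u - 2·v - exp(u), -2·u]].
At the point, J = [[2.7500, 12.0000], [-0.389056, -4.0000]] (det J = -6.331327).
Solving J·Δ = −F gives Δ = (-0.2103, -0.0768).
Then the next iterate is (u, v)₁ = (1.7897, 0.4232).
Round to (1.7897, 0.4232) and repeat: F = (0.107537, -0.096406), J = [[2.295098, 10.463302], [0.324744, -3.5794]].
Δ = (0.0537, -0.0221), so (u, v)₂ = (1.8434, 0.4011).

(1.8434, 0.4011)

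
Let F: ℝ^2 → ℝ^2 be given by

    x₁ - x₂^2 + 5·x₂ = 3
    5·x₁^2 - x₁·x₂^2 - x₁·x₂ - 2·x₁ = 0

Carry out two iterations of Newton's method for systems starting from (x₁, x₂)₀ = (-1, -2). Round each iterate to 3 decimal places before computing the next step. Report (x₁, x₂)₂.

(-0.260, 0.646)

At (-1, -2): F = (-18.000, 9.000).
Jacobian J = [[1, -2·x₂ + 5], [10·x₁ - x₂^2 - x₂ - 2, -2·x₁·x₂ - x₁]].
At the point, J = [[1.000, 9.000], [-14.000, -3.000]] (det J = 123.000).
Solving J·Δ = −F gives Δ = (0.220, 1.976).
Then the next iterate is (x₁, x₂)₁ = (-0.780, -0.024).
Round to (-0.780, -0.024) and repeat: F = (-3.90058, 4.58373), J = [[1.000, 5.048], [-9.77658, 0.74256]].
Δ = (0.520, 0.670), so (x₁, x₂)₂ = (-0.260, 0.646).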